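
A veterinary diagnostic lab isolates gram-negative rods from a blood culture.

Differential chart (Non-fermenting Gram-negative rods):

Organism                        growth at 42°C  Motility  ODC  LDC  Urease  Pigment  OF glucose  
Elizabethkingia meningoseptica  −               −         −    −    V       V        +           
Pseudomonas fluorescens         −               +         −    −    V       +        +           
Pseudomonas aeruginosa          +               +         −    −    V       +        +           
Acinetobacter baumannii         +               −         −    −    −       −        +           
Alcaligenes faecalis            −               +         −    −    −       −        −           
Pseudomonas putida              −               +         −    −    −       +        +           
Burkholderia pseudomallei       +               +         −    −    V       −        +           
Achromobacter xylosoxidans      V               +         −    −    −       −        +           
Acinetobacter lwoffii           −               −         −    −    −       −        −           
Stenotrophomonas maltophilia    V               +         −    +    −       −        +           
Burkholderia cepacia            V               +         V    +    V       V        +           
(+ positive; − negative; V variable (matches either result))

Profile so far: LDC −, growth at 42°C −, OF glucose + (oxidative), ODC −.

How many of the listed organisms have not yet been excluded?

4

growth at 42°C −: excludes Pseudomonas aeruginosa, Acinetobacter baumannii, Burkholderia pseudomallei — 8 left.
OF glucose +: excludes Alcaligenes faecalis, Acinetobacter lwoffii — 6 left.
ODC −: all 6 remaining candidates are consistent.
LDC −: excludes Stenotrophomonas maltophilia, Burkholderia cepacia — 4 left.
Still consistent: Achromobacter xylosoxidans, Elizabethkingia meningoseptica, Pseudomonas fluorescens, Pseudomonas putida.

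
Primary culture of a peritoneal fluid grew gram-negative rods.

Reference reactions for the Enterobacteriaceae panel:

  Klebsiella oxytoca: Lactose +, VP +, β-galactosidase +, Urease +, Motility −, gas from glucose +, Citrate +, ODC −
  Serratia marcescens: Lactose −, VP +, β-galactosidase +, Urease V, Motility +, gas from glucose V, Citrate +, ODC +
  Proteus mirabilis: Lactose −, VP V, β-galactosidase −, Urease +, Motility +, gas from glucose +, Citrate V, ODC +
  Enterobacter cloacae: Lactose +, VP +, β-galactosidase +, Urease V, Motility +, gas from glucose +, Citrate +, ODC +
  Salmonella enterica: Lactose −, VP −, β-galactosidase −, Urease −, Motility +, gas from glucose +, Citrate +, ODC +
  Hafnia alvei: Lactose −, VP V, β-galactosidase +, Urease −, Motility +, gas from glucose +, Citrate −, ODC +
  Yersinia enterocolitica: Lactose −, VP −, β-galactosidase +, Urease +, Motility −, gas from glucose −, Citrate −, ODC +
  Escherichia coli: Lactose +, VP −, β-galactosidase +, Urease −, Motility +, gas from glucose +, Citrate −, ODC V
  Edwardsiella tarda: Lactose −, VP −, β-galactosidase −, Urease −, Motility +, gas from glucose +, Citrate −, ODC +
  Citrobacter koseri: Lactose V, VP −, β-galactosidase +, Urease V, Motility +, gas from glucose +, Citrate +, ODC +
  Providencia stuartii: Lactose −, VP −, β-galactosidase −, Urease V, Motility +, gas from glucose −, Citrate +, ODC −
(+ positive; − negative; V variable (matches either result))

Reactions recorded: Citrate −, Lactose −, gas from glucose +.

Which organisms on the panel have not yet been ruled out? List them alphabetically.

Lactose −: excludes Klebsiella oxytoca, Enterobacter cloacae, Escherichia coli — 8 left.
gas from glucose +: excludes Yersinia enterocolitica, Providencia stuartii — 6 left.
Citrate −: excludes Serratia marcescens, Salmonella enterica, Citrobacter koseri — 3 left.

Edwardsiella tarda, Hafnia alvei, Proteus mirabilis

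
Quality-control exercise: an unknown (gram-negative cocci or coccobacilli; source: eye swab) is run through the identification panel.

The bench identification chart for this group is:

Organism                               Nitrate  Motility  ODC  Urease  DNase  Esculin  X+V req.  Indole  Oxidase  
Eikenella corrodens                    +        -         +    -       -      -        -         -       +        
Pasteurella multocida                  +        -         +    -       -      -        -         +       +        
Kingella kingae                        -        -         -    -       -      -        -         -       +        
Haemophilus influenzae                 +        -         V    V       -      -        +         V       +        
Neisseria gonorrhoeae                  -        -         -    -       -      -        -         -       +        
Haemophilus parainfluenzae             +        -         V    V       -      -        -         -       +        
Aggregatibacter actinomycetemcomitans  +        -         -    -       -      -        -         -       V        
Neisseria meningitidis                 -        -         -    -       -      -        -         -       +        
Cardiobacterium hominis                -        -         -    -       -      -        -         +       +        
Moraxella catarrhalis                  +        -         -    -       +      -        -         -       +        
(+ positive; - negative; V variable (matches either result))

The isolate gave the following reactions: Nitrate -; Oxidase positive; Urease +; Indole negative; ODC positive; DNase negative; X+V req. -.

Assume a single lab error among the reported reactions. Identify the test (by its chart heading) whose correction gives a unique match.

As reported, no row in the chart matches all 7 reactions.
Reversing X+V req. → still no organism matches.
Reversing Oxidase → still no organism matches.
Reversing Nitrate (to +) → unique match: Haemophilus parainfluenzae.
Reversing Indole → still no organism matches.
Reversing ODC → still no organism matches.
Reversing Urease → still no organism matches.
Reversing DNase → still no organism matches.

Nitrate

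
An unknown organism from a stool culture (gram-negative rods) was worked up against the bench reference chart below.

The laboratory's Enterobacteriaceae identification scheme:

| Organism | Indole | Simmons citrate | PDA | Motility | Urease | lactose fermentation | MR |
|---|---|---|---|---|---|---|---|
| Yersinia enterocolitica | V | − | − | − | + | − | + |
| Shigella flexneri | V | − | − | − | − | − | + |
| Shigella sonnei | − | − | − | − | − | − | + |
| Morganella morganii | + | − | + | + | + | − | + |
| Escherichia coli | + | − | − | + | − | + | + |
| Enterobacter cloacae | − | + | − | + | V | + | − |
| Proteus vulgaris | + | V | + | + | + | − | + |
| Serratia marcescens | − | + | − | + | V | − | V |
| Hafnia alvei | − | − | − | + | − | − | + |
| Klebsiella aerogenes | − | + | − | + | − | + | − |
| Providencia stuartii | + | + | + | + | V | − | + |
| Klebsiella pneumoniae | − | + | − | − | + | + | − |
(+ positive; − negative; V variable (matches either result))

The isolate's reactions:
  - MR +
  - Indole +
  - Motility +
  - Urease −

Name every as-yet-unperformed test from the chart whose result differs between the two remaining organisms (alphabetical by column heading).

MR +: excludes Enterobacter cloacae, Klebsiella aerogenes, Klebsiella pneumoniae — 9 left.
Urease −: excludes Yersinia enterocolitica, Morganella morganii, Proteus vulgaris — 6 left.
Motility +: excludes Shigella flexneri, Shigella sonnei — 4 left.
Indole +: excludes Serratia marcescens, Hafnia alvei — 2 left.
Two candidates remain: Escherichia coli and Providencia stuartii.
  Simmons citrate: Escherichia coli −, Providencia stuartii + — discriminates.
  PDA: Escherichia coli −, Providencia stuartii + — discriminates.
  lactose fermentation: Escherichia coli +, Providencia stuartii − — discriminates.

lactose fermentation, PDA, Simmons citrate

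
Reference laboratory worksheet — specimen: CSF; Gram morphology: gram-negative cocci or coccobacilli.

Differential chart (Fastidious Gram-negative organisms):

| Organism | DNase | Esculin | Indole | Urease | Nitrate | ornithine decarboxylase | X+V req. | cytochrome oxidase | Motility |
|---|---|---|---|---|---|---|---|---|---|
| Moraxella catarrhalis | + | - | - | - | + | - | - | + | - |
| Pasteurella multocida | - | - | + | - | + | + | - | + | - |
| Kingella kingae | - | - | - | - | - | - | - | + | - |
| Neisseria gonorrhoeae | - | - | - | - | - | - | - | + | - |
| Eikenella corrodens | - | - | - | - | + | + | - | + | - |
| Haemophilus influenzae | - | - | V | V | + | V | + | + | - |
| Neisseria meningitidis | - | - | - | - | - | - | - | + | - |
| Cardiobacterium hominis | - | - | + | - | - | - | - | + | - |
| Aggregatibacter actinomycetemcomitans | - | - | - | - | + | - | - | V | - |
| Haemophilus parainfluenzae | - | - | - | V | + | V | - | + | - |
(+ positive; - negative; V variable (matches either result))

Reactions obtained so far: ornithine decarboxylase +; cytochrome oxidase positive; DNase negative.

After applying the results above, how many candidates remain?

ornithine decarboxylase +: excludes 6 organisms — 4 left.
cytochrome oxidase +: all 4 remaining candidates are consistent.
DNase -: all 4 remaining candidates are consistent.
Still consistent: Eikenella corrodens, Haemophilus influenzae, Haemophilus parainfluenzae, Pasteurella multocida.

4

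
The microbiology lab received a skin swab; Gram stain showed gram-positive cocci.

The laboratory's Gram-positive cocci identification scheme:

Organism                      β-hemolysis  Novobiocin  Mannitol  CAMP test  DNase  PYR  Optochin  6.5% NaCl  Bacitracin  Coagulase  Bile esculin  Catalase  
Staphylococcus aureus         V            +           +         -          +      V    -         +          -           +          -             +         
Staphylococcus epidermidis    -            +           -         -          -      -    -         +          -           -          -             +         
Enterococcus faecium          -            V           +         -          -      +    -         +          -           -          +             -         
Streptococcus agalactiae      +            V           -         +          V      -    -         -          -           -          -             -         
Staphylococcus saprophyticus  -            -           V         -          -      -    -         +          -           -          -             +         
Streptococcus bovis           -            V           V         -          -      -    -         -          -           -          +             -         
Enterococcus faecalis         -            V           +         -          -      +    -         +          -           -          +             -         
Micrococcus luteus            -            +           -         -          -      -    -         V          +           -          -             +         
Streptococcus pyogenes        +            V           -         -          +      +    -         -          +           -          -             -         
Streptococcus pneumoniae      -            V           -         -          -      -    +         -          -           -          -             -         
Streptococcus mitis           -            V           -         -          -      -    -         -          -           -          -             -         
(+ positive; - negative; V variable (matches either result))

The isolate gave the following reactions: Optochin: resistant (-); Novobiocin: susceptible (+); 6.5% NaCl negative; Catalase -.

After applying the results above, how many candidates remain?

4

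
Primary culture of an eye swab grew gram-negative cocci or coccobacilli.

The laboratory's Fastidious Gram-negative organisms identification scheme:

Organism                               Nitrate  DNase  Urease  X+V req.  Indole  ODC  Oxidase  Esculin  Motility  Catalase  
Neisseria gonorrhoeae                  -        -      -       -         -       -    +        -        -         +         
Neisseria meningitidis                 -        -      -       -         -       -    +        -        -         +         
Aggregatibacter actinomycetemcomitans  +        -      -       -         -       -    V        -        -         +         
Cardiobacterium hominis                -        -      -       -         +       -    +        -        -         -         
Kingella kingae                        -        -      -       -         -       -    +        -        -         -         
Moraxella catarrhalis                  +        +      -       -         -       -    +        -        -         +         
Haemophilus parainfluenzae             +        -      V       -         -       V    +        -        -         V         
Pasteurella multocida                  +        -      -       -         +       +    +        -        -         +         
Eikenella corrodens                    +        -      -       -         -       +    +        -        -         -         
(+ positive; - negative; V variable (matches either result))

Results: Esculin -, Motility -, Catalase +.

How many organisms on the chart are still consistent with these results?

Catalase +: excludes Cardiobacterium hominis, Kingella kingae, Eikenella corrodens — 6 left.
Esculin -: all 6 remaining candidates are consistent.
Motility -: all 6 remaining candidates are consistent.
Still consistent: Aggregatibacter actinomycetemcomitans, Haemophilus parainfluenzae, Moraxella catarrhalis, Neisseria gonorrhoeae, Neisseria meningitidis, Pasteurella multocida.

6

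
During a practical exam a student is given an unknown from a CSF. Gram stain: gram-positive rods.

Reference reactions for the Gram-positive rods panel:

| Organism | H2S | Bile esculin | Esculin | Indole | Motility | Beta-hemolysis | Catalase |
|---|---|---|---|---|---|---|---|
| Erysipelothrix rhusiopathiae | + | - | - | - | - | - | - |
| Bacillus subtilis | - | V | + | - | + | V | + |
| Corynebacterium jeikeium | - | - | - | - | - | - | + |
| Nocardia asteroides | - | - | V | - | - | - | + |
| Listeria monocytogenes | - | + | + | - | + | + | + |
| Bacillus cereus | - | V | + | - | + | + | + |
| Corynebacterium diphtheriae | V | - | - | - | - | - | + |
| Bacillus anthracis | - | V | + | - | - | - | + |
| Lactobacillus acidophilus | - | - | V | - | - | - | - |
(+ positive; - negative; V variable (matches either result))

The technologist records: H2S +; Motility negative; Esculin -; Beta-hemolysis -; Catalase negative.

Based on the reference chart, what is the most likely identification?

Beta-hemolysis -: excludes Listeria monocytogenes, Bacillus cereus — 7 left.
Catalase -: excludes 5 organisms — 2 left.
Motility -: all 2 remaining candidates are consistent.
Esculin -: all 2 remaining candidates are consistent.
H2S +: excludes Lactobacillus acidophilus — 1 left.

Erysipelothrix rhusiopathiae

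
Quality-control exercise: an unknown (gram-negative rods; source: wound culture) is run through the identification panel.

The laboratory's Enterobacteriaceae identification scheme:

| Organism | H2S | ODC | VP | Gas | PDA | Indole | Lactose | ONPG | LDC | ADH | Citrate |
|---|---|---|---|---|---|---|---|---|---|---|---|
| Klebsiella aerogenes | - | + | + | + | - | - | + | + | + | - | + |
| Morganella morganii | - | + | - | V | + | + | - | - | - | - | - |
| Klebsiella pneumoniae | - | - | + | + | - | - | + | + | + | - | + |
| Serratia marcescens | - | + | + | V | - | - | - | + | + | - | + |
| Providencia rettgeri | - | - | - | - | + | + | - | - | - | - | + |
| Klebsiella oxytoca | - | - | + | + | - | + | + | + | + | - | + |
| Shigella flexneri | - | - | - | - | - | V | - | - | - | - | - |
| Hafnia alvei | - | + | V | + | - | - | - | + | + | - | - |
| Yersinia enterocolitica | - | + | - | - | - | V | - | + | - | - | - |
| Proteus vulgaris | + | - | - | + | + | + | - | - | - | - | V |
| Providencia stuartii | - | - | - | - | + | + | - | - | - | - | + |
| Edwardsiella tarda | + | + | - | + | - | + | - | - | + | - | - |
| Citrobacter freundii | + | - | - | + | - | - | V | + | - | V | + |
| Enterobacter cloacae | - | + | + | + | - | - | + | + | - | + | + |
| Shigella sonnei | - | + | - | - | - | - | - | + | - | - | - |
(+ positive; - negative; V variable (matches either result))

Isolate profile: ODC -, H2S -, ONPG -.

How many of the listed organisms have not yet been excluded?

ODC -: excludes 8 organisms — 7 left.
ONPG -: excludes Klebsiella pneumoniae, Klebsiella oxytoca, Citrobacter freundii — 4 left.
H2S -: excludes Proteus vulgaris — 3 left.
Still consistent: Providencia rettgeri, Providencia stuartii, Shigella flexneri.

3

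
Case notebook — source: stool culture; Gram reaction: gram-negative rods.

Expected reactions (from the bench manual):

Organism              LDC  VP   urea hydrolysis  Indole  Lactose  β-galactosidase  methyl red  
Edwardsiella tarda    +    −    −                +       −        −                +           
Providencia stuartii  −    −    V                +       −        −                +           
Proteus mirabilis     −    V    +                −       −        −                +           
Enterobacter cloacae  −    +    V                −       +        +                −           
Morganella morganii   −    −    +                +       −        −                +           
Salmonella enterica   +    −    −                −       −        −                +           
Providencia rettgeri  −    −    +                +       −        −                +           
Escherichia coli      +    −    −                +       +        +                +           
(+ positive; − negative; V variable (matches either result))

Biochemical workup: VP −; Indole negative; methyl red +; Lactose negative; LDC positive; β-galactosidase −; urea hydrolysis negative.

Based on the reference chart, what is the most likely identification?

Salmonella enterica

Indole −: excludes 5 organisms — 3 left.
methyl red +: excludes Enterobacter cloacae — 2 left.
urea hydrolysis −: excludes Proteus mirabilis — 1 left.
VP −: the one remaining candidate is consistent.
β-galactosidase −: the one remaining candidate is consistent.
Lactose −: the one remaining candidate is consistent.
LDC +: the one remaining candidate is consistent.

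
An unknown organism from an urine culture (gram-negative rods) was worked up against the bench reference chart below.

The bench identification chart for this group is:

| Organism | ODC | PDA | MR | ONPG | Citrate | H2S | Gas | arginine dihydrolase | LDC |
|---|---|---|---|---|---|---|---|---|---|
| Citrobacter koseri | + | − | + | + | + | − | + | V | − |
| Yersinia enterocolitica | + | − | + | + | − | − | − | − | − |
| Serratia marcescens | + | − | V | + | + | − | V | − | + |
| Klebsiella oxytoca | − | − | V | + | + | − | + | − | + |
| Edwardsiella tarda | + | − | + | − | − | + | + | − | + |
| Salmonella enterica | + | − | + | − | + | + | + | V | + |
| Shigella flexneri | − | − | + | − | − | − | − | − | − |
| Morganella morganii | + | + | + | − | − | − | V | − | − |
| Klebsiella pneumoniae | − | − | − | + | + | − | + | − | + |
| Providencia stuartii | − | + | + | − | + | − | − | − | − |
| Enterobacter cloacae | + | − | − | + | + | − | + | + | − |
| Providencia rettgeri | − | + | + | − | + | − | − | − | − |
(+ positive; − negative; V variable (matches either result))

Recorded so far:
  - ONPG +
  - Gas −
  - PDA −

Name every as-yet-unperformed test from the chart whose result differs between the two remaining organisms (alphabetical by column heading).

Citrate, LDC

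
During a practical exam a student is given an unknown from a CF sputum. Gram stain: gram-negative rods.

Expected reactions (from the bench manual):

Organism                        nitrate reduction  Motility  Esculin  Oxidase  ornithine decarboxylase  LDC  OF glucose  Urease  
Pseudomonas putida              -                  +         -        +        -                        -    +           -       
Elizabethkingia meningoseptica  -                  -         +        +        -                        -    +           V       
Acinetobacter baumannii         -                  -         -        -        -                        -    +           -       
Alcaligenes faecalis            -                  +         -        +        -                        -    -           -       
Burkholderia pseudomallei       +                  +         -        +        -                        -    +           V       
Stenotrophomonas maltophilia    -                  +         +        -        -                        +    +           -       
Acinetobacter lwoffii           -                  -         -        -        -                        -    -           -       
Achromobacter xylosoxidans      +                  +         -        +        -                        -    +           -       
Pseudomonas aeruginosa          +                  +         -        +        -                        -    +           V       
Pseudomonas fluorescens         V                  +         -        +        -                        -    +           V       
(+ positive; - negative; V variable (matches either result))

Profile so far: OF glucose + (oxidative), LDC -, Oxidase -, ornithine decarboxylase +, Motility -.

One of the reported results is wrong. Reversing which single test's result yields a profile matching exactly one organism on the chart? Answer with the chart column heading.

ornithine decarboxylase

As reported, no row in the chart matches all 5 reactions.
Reversing ornithine decarboxylase (to -) → unique match: Acinetobacter baumannii.
Reversing Oxidase → still no organism matches.
Reversing Motility → still no organism matches.
Reversing LDC → still no organism matches.
Reversing OF glucose → still no organism matches.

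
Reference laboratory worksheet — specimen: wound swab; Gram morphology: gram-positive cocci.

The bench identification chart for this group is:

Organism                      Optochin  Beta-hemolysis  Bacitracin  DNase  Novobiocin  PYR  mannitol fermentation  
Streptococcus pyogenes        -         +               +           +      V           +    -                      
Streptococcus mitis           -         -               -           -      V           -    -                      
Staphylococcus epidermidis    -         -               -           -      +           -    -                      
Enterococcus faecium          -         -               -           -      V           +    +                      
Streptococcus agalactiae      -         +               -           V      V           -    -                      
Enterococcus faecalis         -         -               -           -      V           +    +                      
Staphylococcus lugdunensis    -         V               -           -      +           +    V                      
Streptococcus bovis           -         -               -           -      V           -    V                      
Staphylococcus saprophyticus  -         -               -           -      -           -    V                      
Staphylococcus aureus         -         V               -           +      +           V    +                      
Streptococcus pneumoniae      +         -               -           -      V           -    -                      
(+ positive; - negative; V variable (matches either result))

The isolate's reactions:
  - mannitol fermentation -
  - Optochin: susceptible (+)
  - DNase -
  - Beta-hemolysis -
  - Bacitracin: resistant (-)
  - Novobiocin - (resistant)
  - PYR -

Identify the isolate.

Streptococcus pneumoniae

Novobiocin -: excludes Staphylococcus epidermidis, Staphylococcus lugdunensis, Staphylococcus aureus — 8 left.
Bacitracin -: excludes Streptococcus pyogenes — 7 left.
Optochin +: excludes 6 organisms — 1 left.
PYR -: the one remaining candidate is consistent.
DNase -: the one remaining candidate is consistent.
Beta-hemolysis -: the one remaining candidate is consistent.
mannitol fermentation -: the one remaining candidate is consistent.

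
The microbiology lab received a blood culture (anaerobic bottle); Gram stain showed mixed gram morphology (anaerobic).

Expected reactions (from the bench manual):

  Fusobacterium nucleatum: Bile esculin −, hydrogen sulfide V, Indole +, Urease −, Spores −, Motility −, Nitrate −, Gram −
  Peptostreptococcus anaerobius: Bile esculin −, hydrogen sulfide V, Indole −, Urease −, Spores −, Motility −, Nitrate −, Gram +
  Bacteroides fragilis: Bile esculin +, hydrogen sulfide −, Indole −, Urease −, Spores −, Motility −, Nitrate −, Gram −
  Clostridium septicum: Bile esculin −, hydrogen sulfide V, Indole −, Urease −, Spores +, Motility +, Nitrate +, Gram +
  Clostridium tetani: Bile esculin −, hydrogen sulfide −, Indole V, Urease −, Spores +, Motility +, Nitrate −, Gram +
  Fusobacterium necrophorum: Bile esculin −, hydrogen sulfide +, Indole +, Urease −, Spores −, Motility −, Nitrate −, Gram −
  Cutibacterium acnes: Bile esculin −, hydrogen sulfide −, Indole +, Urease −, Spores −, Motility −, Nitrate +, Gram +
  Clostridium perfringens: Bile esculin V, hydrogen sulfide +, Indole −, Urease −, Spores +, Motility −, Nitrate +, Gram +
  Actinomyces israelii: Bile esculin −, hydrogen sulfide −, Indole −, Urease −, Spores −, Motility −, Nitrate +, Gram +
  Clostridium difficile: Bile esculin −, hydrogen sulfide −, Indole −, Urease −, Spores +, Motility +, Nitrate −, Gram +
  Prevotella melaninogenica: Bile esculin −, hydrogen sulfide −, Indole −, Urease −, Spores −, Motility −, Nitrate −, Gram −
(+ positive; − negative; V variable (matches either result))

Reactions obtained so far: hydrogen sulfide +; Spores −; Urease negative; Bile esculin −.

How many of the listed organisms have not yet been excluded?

3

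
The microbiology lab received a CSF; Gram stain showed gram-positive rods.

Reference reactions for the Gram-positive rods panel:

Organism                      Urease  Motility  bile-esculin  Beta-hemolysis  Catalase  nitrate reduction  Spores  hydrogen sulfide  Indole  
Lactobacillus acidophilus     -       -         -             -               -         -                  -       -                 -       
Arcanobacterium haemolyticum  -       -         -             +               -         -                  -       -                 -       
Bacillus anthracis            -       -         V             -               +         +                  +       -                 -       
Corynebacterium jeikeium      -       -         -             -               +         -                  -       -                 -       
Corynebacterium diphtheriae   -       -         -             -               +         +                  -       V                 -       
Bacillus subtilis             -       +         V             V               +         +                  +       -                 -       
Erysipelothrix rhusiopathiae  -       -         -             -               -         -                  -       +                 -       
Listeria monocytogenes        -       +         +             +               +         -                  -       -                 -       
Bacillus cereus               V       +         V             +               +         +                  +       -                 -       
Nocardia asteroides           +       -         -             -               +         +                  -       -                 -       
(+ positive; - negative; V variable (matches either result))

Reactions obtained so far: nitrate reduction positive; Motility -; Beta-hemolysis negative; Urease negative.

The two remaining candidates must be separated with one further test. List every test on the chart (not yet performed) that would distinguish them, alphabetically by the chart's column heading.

Beta-hemolysis -: excludes Arcanobacterium haemolyticum, Listeria monocytogenes, Bacillus cereus — 7 left.
Urease -: excludes Nocardia asteroides — 6 left.
Motility -: excludes Bacillus subtilis — 5 left.
nitrate reduction +: excludes Lactobacillus acidophilus, Corynebacterium jeikeium, Erysipelothrix rhusiopathiae — 2 left.
Two candidates remain: Bacillus anthracis and Corynebacterium diphtheriae.
  bile-esculin: V vs - — variable for at least one, does not separate.
  Catalase: + vs + — same for both, does not separate.
  Spores: Bacillus anthracis +, Corynebacterium diphtheriae - — discriminates.
  hydrogen sulfide: - vs V — variable for at least one, does not separate.
  Indole: - vs - — same for both, does not separate.

Spores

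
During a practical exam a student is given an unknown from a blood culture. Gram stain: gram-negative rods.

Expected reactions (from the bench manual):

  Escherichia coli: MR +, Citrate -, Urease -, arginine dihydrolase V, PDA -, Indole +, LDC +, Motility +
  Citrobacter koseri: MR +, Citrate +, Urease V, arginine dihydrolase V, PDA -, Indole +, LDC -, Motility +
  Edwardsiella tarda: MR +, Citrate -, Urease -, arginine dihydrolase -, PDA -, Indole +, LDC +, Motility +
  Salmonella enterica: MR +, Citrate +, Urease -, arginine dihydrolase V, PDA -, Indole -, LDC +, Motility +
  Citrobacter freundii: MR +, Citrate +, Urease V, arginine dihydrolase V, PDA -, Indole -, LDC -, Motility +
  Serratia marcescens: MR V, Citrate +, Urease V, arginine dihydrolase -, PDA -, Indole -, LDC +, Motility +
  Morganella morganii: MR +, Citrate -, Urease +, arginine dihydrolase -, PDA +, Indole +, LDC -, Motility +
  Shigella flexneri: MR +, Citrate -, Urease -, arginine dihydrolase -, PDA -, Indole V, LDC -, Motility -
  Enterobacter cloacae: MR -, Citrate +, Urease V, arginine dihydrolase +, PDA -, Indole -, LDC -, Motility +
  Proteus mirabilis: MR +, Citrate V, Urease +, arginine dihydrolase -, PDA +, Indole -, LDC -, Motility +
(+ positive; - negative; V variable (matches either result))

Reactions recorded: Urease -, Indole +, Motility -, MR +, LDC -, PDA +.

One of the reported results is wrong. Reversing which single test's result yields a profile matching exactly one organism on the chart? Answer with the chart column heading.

PDA

As reported, no row in the chart matches all 6 reactions.
Reversing Urease → still no organism matches.
Reversing Indole → still no organism matches.
Reversing MR → still no organism matches.
Reversing LDC → still no organism matches.
Reversing Motility → still no organism matches.
Reversing PDA (to -) → unique match: Shigella flexneri.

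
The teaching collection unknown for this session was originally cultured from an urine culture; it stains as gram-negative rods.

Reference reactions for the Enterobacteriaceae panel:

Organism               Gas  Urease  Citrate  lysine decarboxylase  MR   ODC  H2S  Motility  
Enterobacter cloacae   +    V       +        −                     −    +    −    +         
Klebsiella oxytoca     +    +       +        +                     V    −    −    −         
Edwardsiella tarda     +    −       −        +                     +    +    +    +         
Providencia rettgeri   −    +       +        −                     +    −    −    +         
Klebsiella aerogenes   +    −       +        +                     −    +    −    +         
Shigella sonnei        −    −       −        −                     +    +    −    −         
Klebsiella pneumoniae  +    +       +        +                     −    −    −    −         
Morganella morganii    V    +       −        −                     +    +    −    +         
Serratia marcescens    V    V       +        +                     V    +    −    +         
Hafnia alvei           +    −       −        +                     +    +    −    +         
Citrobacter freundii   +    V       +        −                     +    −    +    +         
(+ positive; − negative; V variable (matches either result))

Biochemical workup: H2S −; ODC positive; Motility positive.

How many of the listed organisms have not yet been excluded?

H2S −: excludes Edwardsiella tarda, Citrobacter freundii — 9 left.
ODC +: excludes Klebsiella oxytoca, Providencia rettgeri, Klebsiella pneumoniae — 6 left.
Motility +: excludes Shigella sonnei — 5 left.
Still consistent: Enterobacter cloacae, Hafnia alvei, Klebsiella aerogenes, Morganella morganii, Serratia marcescens.

5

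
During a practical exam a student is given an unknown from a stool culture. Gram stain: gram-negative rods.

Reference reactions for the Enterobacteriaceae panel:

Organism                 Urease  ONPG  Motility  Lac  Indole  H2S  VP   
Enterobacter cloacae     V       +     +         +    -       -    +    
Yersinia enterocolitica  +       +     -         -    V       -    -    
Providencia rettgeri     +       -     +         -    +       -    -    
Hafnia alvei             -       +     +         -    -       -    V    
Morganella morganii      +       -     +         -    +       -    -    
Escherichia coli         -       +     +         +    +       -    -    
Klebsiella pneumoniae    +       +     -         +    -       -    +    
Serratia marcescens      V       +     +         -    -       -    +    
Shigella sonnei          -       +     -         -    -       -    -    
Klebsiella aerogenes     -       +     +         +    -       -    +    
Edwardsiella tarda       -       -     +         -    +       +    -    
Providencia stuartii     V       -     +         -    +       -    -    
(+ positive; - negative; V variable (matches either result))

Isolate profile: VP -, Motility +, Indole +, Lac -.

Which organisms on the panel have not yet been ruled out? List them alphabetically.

Edwardsiella tarda, Morganella morganii, Providencia rettgeri, Providencia stuartii

VP -: excludes Enterobacter cloacae, Klebsiella pneumoniae, Serratia marcescens, Klebsiella aerogenes — 8 left.
Motility +: excludes Yersinia enterocolitica, Shigella sonnei — 6 left.
Indole +: excludes Hafnia alvei — 5 left.
Lac -: excludes Escherichia coli — 4 left.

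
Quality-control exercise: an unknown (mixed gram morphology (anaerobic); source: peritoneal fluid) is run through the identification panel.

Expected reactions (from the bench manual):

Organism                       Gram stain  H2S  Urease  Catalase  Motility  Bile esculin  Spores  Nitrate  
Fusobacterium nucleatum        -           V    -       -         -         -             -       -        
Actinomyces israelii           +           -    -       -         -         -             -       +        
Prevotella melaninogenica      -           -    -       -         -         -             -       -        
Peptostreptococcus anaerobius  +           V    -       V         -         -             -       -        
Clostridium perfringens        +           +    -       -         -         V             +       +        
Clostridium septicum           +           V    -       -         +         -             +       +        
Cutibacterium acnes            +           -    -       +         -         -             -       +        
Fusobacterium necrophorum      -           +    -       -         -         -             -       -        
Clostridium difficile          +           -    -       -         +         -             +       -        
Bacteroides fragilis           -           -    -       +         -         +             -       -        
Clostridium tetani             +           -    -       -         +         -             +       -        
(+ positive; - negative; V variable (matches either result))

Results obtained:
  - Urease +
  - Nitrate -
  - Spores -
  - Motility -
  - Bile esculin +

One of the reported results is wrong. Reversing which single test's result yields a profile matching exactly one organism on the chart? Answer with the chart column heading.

As reported, no row in the chart matches all 5 reactions.
Reversing Nitrate → still no organism matches.
Reversing Urease (to -) → unique match: Bacteroides fragilis.
Reversing Spores → still no organism matches.
Reversing Motility → still no organism matches.
Reversing Bile esculin → still no organism matches.

Urease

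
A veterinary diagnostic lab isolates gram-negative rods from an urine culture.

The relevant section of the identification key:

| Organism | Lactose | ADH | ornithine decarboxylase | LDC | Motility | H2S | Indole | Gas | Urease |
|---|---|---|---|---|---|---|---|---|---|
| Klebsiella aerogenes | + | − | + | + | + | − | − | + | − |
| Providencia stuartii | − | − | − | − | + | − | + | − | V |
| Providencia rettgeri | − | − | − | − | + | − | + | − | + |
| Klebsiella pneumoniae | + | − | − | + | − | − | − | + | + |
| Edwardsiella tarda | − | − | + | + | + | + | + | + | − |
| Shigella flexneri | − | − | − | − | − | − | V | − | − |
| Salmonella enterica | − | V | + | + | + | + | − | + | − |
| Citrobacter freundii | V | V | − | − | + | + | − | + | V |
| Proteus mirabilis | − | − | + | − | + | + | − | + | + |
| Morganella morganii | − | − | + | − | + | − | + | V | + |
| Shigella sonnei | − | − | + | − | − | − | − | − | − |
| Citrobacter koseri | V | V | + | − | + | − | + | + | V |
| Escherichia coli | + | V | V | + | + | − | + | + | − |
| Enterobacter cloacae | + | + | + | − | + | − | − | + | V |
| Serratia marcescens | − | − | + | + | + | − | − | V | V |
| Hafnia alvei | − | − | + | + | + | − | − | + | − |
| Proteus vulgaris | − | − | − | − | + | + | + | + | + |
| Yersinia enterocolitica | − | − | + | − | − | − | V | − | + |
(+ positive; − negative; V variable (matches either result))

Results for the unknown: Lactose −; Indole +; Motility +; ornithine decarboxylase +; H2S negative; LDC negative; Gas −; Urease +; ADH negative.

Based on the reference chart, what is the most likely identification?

ADH −: excludes Enterobacter cloacae — 17 left.
H2S −: excludes 5 organisms — 12 left.
Indole +: excludes 5 organisms — 7 left.
Gas −: excludes Citrobacter koseri, Escherichia coli — 5 left.
Lactose −: all 5 remaining candidates are consistent.
ornithine decarboxylase +: excludes Providencia stuartii, Providencia rettgeri, Shigella flexneri — 2 left.
Motility +: excludes Yersinia enterocolitica — 1 left.
Urease +: the one remaining candidate is consistent.
LDC −: the one remaining candidate is consistent.

Morganella morganii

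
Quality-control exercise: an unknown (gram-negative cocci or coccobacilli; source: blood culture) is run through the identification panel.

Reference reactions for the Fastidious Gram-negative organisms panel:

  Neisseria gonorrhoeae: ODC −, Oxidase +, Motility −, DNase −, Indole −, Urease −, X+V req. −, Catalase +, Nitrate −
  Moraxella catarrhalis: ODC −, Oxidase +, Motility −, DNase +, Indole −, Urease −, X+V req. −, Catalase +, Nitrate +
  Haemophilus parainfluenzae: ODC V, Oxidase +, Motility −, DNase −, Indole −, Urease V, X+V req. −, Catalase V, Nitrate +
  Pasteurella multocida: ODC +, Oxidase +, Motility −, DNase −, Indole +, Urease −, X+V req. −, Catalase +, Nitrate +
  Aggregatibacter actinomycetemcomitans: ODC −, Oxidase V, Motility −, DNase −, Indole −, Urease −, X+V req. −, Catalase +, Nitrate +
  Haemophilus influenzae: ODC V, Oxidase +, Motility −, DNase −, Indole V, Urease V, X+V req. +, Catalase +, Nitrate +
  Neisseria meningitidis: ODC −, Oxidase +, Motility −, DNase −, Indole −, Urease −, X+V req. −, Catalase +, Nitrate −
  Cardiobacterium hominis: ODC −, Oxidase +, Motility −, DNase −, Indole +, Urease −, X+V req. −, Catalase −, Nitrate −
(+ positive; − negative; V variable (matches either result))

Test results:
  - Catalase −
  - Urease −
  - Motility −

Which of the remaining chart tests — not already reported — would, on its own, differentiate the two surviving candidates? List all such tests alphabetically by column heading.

Indole, Nitrate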